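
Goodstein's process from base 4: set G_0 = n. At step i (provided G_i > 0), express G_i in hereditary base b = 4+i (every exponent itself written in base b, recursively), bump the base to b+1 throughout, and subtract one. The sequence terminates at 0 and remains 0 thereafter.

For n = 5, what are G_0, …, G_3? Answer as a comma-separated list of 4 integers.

5, 5, 5, 4

i=0: 5 = 4 + 1 (b=4); 4→5: 5 + 1 = 6; 6−1 = 5
i=1: 5 = 5 (b=5); 5→6: 6 = 6; 6−1 = 5
i=2: 5 = 5 (b=6); 6→7: 5 = 5; 5−1 = 4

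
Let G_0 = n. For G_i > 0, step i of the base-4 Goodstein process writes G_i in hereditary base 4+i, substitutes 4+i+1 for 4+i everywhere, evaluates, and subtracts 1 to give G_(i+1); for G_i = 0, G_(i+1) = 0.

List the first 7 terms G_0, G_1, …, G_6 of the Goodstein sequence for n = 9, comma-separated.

9, 10, 11, 11, 11, 11, 11

9 —HB4→ 2·4 + 1 —bump→ 2·5 + 1 = 11 —(−1)→ 10
10 —HB5→ 2·5 —bump→ 2·6 = 12 —(−1)→ 11
11 —HB6→ 6 + 5 —bump→ 7 + 5 = 12 —(−1)→ 11
11 —HB7→ 7 + 4 —bump→ 8 + 4 = 12 —(−1)→ 11
11 —HB8→ 8 + 3 —bump→ 9 + 3 = 12 —(−1)→ 11
11 —HB9→ 9 + 2 —bump→ 10 + 2 = 12 —(−1)→ 11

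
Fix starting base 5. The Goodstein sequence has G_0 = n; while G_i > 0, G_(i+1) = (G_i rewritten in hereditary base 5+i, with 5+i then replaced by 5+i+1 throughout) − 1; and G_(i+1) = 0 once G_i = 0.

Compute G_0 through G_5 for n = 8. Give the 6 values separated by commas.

i=0: 8 = 5 + 3 (b=5); 5→6: 6 + 3 = 9; 9−1 = 8
i=1: 8 = 6 + 2 (b=6); 6→7: 7 + 2 = 9; 9−1 = 8
i=2: 8 = 7 + 1 (b=7); 7→8: 8 + 1 = 9; 9−1 = 8
i=3: 8 = 8 (b=8); 8→9: 9 = 9; 9−1 = 8
i=4: 8 = 8 (b=9); 9→10: 8 = 8; 8−1 = 7

8, 8, 8, 8, 8, 7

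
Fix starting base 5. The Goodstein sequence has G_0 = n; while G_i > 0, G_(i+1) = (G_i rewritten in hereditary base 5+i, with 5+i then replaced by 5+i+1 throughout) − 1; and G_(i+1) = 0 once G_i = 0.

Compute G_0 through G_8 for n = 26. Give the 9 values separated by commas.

G_0 = 26. HB_5(26) = 5^2 + 1. Bump = 37. G_1 = 36.
G_1 = 36. HB_6(36) = 6^2. Bump = 49. G_2 = 48.
G_2 = 48. HB_7(48) = 6·7 + 6. Bump = 54. G_3 = 53.
G_3 = 53. HB_8(53) = 6·8 + 5. Bump = 59. G_4 = 58.
G_4 = 58. HB_9(58) = 6·9 + 4. Bump = 64. G_5 = 63.
G_5 = 63. HB_10(63) = 6·10 + 3. Bump = 69. G_6 = 68.
G_6 = 68. HB_11(68) = 6·11 + 2. Bump = 74. G_7 = 73.
G_7 = 73. HB_12(73) = 6·12 + 1. Bump = 79. G_8 = 78.

26, 36, 48, 53, 58, 63, 68, 73, 78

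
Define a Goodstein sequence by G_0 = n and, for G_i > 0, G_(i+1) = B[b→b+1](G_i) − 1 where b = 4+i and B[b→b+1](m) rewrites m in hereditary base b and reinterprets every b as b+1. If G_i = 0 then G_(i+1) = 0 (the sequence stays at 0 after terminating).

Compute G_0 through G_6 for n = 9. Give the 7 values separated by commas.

9 —HB4→ 2·4 + 1 —bump→ 2·5 + 1 = 11 —(−1)→ 10
10 —HB5→ 2·5 —bump→ 2·6 = 12 —(−1)→ 11
11 —HB6→ 6 + 5 —bump→ 7 + 5 = 12 —(−1)→ 11
11 —HB7→ 7 + 4 —bump→ 8 + 4 = 12 —(−1)→ 11
11 —HB8→ 8 + 3 —bump→ 9 + 3 = 12 —(−1)→ 11
11 —HB9→ 9 + 2 —bump→ 10 + 2 = 12 —(−1)→ 11

9, 10, 11, 11, 11, 11, 11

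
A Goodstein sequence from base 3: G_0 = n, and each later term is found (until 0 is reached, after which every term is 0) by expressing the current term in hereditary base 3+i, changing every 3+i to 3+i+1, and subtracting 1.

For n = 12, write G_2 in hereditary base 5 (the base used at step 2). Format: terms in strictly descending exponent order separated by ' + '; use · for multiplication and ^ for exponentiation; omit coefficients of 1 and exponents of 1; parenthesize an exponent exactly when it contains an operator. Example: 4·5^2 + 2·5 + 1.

i=0: 12 = 3^2 + 3 (b=3); 3→4: 4^2 + 4 = 20; 20−1 = 19
i=1: 19 = 4^2 + 3 (b=4); 4→5: 5^2 + 3 = 28; 28−1 = 27
i=2: 27 = 5^2 + 2 (b=5); 5→6: 6^2 + 2 = 38; 38−1 = 37

5^2 + 2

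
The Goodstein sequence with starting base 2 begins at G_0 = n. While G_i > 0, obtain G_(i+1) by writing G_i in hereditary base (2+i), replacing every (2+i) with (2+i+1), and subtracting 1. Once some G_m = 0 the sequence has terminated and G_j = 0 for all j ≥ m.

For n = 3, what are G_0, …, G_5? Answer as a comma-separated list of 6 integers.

3, 3, 3, 2, 1, 0

(0) 3|_2 = 2 + 1 ↦ 3 + 1|_3 = 4 ⇒ 3
(1) 3|_3 = 3 ↦ 4|_4 = 4 ⇒ 3
(2) 3|_4 = 3 ↦ 3|_5 = 3 ⇒ 2
(3) 2|_5 = 2 ↦ 2|_6 = 2 ⇒ 1
(4) 1|_6 = 1 ↦ 1|_7 = 1 ⇒ 0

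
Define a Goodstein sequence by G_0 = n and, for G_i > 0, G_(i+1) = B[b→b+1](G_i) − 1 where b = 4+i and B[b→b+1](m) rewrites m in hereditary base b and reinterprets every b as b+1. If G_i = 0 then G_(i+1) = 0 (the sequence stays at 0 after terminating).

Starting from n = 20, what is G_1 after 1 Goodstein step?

29

[0] 20 ≡ 4^2 + 4 (base 4). Lift 5: 30. −1: 29.
[1] 29 ≡ 5^2 + 4 (base 5). Lift 6: 40. −1: 39.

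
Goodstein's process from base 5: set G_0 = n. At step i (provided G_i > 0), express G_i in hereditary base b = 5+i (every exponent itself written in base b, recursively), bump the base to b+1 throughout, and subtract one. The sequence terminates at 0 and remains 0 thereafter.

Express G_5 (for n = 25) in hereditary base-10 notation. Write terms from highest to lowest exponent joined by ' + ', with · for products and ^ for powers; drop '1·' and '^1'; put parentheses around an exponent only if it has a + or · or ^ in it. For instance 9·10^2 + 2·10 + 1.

5·10 + 1

G_0=25  [base 5] 5^2  →[5↦6]→  6^2 = 36  −1 ⇒ G_1=35
G_1=35  [base 6] 5·6 + 5  →[6↦7]→  5·7 + 5 = 40  −1 ⇒ G_2=39
G_2=39  [base 7] 5·7 + 4  →[7↦8]→  5·8 + 4 = 44  −1 ⇒ G_3=43
G_3=43  [base 8] 5·8 + 3  →[8↦9]→  5·9 + 3 = 48  −1 ⇒ G_4=47
G_4=47  [base 9] 5·9 + 2  →[9↦10]→  5·10 + 2 = 52  −1 ⇒ G_5=51
G_5=51  [base 10] 5·10 + 1  →[10↦11]→  5·11 + 1 = 56  −1 ⇒ G_6=55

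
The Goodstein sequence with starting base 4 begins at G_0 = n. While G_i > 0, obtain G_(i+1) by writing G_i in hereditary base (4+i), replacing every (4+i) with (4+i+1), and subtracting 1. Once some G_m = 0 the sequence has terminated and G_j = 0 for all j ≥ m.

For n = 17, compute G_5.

step 0: 17 = 4^2 + 1; sub 5 for 4: 5^2 + 1; = 26; G_1 = 26−1 = 25
step 1: 25 = 5^2; sub 6 for 5: 6^2; = 36; G_2 = 36−1 = 35
step 2: 35 = 5·6 + 5; sub 7 for 6: 5·7 + 5; = 40; G_3 = 40−1 = 39
step 3: 39 = 5·7 + 4; sub 8 for 7: 5·8 + 4; = 44; G_4 = 44−1 = 43
step 4: 43 = 5·8 + 3; sub 9 for 8: 5·9 + 3; = 48; G_5 = 48−1 = 47

47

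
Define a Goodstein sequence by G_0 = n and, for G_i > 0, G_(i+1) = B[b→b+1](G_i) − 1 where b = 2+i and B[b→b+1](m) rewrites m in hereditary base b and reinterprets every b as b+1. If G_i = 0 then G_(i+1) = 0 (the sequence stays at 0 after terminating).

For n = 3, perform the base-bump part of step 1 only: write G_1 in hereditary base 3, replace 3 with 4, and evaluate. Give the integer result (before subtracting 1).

base 2: 3 = 2 + 1; at 3: 3 + 1 = 4; next = 3
base 3: 3 = 3; at 4: 4 = 4; next = 3

4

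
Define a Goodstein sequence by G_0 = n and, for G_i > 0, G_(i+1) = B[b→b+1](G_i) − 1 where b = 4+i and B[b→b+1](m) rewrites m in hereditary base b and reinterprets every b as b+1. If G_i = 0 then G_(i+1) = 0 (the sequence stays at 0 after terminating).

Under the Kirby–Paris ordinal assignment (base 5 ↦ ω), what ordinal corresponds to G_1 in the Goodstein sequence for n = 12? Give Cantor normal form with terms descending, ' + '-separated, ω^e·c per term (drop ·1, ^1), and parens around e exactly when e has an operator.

(0) 12|_4 = 3·4 ↦ 3·5|_5 = 15 ⇒ 14
(1) 14|_5 = 2·5 + 4 ↦ 2·6 + 4|_6 = 16 ⇒ 15

ω·2 + 4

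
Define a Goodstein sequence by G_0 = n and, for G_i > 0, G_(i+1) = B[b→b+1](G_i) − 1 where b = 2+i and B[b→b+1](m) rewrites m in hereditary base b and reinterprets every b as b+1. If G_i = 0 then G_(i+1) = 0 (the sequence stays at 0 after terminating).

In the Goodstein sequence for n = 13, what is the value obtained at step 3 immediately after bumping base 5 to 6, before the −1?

280712

G_0 = 13. HB_2(13) = 2^(2 + 1) + 2^2 + 1. Bump = 109. G_1 = 108.
G_1 = 108. HB_3(108) = 3^(3 + 1) + 3^3. Bump = 1280. G_2 = 1279.
G_2 = 1279. HB_4(1279) = 4^(4 + 1) + 3·4^3 + 3·4^2 + 3·4 + 3. Bump = 16093. G_3 = 16092.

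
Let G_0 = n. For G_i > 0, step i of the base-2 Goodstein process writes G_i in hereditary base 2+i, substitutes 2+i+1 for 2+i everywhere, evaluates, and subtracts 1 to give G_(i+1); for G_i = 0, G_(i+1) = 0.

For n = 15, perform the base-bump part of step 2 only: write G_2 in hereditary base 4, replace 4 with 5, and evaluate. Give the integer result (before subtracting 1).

step 0: 15 = 2^(2 + 1) + 2^2 + 2 + 1; sub 3 for 2: 3^(3 + 1) + 3^3 + 3 + 1; = 112; G_1 = 112−1 = 111
step 1: 111 = 3^(3 + 1) + 3^3 + 3; sub 4 for 3: 4^(4 + 1) + 4^4 + 4; = 1284; G_2 = 1284−1 = 1283
step 2: 1283 = 4^(4 + 1) + 4^4 + 3; sub 5 for 4: 5^(5 + 1) + 5^5 + 3; = 18753; G_3 = 18753−1 = 18752

18753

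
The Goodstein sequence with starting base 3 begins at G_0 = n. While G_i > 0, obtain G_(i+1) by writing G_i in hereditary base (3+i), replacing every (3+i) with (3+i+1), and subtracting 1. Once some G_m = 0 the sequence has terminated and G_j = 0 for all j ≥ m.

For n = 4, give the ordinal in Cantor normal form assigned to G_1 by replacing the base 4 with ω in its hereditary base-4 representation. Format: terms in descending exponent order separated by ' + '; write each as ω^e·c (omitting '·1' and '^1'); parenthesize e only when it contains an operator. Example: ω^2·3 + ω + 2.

ω

4 —HB3→ 3 + 1 —bump→ 4 + 1 = 5 —(−1)→ 4
4 —HB4→ 4 —bump→ 5 = 5 —(−1)→ 4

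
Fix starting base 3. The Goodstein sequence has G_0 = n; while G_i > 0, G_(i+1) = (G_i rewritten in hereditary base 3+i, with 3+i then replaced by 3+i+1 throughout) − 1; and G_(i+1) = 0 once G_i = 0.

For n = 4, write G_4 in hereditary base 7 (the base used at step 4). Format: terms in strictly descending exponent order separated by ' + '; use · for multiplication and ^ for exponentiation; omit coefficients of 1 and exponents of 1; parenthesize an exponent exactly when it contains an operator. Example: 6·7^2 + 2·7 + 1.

G_0 = 4. HB_3(4) = 3 + 1. Bump = 5. G_1 = 4.
G_1 = 4. HB_4(4) = 4. Bump = 5. G_2 = 4.
G_2 = 4. HB_5(4) = 4. Bump = 4. G_3 = 3.
G_3 = 3. HB_6(3) = 3. Bump = 3. G_4 = 2.
G_4 = 2. HB_7(2) = 2. Bump = 2. G_5 = 1.

2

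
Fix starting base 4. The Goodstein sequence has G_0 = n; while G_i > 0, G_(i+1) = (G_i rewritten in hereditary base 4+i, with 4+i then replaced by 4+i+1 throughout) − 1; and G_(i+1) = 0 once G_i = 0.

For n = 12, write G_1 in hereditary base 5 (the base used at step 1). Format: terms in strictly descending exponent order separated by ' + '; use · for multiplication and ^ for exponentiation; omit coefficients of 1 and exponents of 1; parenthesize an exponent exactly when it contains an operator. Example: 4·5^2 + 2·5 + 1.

2·5 + 4

step 0: 12 = 3·4; sub 5 for 4: 3·5; = 15; G_1 = 15−1 = 14
step 1: 14 = 2·5 + 4; sub 6 for 5: 2·6 + 4; = 16; G_2 = 16−1 = 15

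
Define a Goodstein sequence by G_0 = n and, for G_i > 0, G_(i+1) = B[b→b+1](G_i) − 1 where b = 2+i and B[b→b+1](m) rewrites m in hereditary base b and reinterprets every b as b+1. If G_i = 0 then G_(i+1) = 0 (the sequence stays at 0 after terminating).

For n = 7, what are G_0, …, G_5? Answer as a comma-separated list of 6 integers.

[0] 7 ≡ 2^2 + 2 + 1 (base 2). Lift 3: 31. −1: 30.
[1] 30 ≡ 3^3 + 3 (base 3). Lift 4: 260. −1: 259.
[2] 259 ≡ 4^4 + 3 (base 4). Lift 5: 3128. −1: 3127.
[3] 3127 ≡ 5^5 + 2 (base 5). Lift 6: 46658. −1: 46657.
[4] 46657 ≡ 6^6 + 1 (base 6). Lift 7: 823544. −1: 823543.

7, 30, 259, 3127, 46657, 823543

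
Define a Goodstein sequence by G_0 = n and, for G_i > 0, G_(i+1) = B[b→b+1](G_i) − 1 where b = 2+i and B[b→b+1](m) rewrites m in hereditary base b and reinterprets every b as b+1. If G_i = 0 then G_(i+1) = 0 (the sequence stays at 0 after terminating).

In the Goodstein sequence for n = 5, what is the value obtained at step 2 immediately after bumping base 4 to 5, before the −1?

468

step 0: 5 = 2^2 + 1; sub 3 for 2: 3^3 + 1; = 28; G_1 = 28−1 = 27
step 1: 27 = 3^3; sub 4 for 3: 4^4; = 256; G_2 = 256−1 = 255
step 2: 255 = 3·4^3 + 3·4^2 + 3·4 + 3; sub 5 for 4: 3·5^3 + 3·5^2 + 3·5 + 3; = 468; G_3 = 468−1 = 467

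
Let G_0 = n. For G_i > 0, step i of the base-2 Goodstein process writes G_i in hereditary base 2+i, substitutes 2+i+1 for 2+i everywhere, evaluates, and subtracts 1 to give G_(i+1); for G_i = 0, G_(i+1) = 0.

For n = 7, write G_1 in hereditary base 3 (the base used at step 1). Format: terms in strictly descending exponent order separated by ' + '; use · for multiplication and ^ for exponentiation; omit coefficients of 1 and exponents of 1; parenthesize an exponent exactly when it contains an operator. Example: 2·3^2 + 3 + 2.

[0] 7 ≡ 2^2 + 2 + 1 (base 2). Lift 3: 31. −1: 30.
[1] 30 ≡ 3^3 + 3 (base 3). Lift 4: 260. −1: 259.

3^3 + 3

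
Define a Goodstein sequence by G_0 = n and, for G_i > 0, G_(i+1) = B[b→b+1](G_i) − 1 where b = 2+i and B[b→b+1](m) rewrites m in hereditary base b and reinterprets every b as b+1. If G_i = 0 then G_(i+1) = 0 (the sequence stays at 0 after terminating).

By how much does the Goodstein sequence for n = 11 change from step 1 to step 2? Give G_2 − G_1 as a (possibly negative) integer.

11 —HB2→ 2^(2 + 1) + 2 + 1 —bump→ 3^(3 + 1) + 3 + 1 = 85 —(−1)→ 84
84 —HB3→ 3^(3 + 1) + 3 —bump→ 4^(4 + 1) + 4 = 1028 —(−1)→ 1027

943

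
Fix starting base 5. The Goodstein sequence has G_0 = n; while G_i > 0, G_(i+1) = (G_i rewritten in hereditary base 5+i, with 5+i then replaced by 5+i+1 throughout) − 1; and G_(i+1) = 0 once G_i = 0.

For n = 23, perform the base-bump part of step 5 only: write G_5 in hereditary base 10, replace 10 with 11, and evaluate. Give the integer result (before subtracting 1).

[0] 23 ≡ 4·5 + 3 (base 5). Lift 6: 27. −1: 26.
[1] 26 ≡ 4·6 + 2 (base 6). Lift 7: 30. −1: 29.
[2] 29 ≡ 4·7 + 1 (base 7). Lift 8: 33. −1: 32.
[3] 32 ≡ 4·8 (base 8). Lift 9: 36. −1: 35.
[4] 35 ≡ 3·9 + 8 (base 9). Lift 10: 38. −1: 37.
[5] 37 ≡ 3·10 + 7 (base 10). Lift 11: 40. −1: 39.

40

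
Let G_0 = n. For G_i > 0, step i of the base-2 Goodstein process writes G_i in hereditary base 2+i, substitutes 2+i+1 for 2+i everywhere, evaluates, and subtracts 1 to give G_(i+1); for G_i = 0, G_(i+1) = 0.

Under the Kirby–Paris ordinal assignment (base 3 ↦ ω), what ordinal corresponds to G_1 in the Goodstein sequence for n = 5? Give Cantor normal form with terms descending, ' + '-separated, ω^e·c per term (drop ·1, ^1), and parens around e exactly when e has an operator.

ω^ω

G_0=5  [base 2] 2^2 + 1  →[2↦3]→  3^3 + 1 = 28  −1 ⇒ G_1=27
G_1=27  [base 3] 3^3  →[3↦4]→  4^4 = 256  −1 ⇒ G_2=255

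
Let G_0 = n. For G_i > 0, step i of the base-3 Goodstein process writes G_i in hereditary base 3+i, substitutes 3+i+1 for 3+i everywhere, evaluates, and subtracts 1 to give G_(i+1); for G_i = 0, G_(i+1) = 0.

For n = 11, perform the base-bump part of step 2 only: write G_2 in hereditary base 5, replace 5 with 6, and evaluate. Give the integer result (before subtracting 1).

36

[0] 11 ≡ 3^2 + 2 (base 3). Lift 4: 18. −1: 17.
[1] 17 ≡ 4^2 + 1 (base 4). Lift 5: 26. −1: 25.
[2] 25 ≡ 5^2 (base 5). Lift 6: 36. −1: 35.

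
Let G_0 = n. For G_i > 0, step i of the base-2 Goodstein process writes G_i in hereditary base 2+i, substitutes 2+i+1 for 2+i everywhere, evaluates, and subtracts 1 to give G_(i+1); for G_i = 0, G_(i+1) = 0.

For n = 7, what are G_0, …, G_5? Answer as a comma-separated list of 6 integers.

7, 30, 259, 3127, 46657, 823543

base 2: 7 = 2^2 + 2 + 1; at 3: 3^3 + 3 + 1 = 31; next = 30
base 3: 30 = 3^3 + 3; at 4: 4^4 + 4 = 260; next = 259
base 4: 259 = 4^4 + 3; at 5: 5^5 + 3 = 3128; next = 3127
base 5: 3127 = 5^5 + 2; at 6: 6^6 + 2 = 46658; next = 46657
base 6: 46657 = 6^6 + 1; at 7: 7^7 + 1 = 823544; next = 823543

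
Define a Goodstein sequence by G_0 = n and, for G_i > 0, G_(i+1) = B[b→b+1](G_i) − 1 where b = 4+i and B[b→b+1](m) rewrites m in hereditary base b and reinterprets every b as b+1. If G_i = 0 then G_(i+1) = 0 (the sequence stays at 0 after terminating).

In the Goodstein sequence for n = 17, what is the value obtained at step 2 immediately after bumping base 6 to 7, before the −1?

i=0: 17 = 4^2 + 1 (b=4); 4→5: 5^2 + 1 = 26; 26−1 = 25
i=1: 25 = 5^2 (b=5); 5→6: 6^2 = 36; 36−1 = 35

40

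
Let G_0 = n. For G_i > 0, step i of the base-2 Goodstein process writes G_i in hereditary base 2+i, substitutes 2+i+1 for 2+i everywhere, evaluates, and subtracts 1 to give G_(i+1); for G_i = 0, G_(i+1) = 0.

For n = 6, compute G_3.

i=0: 6 = 2^2 + 2 (b=2); 2→3: 3^3 + 3 = 30; 30−1 = 29
i=1: 29 = 3^3 + 2 (b=3); 3→4: 4^4 + 2 = 258; 258−1 = 257
i=2: 257 = 4^4 + 1 (b=4); 4→5: 5^5 + 1 = 3126; 3126−1 = 3125
i=3: 3125 = 5^5 (b=5); 5→6: 6^6 = 46656; 46656−1 = 46655

3125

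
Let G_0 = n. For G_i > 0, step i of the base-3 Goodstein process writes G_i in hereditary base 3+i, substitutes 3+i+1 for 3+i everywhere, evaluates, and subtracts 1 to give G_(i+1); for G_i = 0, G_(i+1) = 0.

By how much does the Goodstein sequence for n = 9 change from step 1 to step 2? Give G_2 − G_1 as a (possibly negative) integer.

step 0: 9 = 3^2; sub 4 for 3: 4^2; = 16; G_1 = 16−1 = 15
step 1: 15 = 3·4 + 3; sub 5 for 4: 3·5 + 3; = 18; G_2 = 18−1 = 17

2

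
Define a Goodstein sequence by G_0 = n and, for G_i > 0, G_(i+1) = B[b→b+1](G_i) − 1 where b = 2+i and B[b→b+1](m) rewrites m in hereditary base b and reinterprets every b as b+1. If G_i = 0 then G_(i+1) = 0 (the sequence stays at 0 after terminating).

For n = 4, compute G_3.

60

step 0: 4 = 2^2; sub 3 for 2: 3^3; = 27; G_1 = 27−1 = 26
step 1: 26 = 2·3^2 + 2·3 + 2; sub 4 for 3: 2·4^2 + 2·4 + 2; = 42; G_2 = 42−1 = 41
step 2: 41 = 2·4^2 + 2·4 + 1; sub 5 for 4: 2·5^2 + 2·5 + 1; = 61; G_3 = 61−1 = 60
step 3: 60 = 2·5^2 + 2·5; sub 6 for 5: 2·6^2 + 2·6; = 84; G_4 = 84−1 = 83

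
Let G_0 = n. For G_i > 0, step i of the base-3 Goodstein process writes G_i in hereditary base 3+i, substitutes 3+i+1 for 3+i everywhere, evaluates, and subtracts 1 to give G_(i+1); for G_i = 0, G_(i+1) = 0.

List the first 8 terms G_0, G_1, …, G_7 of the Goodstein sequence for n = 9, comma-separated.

9, 15, 17, 19, 21, 23, 24, 25

(0) 9|_3 = 3^2 ↦ 4^2|_4 = 16 ⇒ 15
(1) 15|_4 = 3·4 + 3 ↦ 3·5 + 3|_5 = 18 ⇒ 17
(2) 17|_5 = 3·5 + 2 ↦ 3·6 + 2|_6 = 20 ⇒ 19
(3) 19|_6 = 3·6 + 1 ↦ 3·7 + 1|_7 = 22 ⇒ 21
(4) 21|_7 = 3·7 ↦ 3·8|_8 = 24 ⇒ 23
(5) 23|_8 = 2·8 + 7 ↦ 2·9 + 7|_9 = 25 ⇒ 24
(6) 24|_9 = 2·9 + 6 ↦ 2·10 + 6|_10 = 26 ⇒ 25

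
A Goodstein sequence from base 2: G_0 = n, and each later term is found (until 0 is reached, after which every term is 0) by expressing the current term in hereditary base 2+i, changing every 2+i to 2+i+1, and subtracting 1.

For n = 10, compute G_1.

(0) 10|_2 = 2^(2 + 1) + 2 ↦ 3^(3 + 1) + 3|_3 = 84 ⇒ 83
(1) 83|_3 = 3^(3 + 1) + 2 ↦ 4^(4 + 1) + 2|_4 = 1026 ⇒ 1025

83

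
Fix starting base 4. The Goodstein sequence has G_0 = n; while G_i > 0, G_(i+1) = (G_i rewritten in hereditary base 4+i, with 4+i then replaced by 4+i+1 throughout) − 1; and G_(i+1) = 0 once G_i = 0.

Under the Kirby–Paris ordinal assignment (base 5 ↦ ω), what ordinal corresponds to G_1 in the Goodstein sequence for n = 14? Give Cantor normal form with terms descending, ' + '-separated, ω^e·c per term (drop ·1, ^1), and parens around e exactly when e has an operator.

ω·3 + 1

14 —HB4→ 3·4 + 2 —bump→ 3·5 + 2 = 17 —(−1)→ 16
16 —HB5→ 3·5 + 1 —bump→ 3·6 + 1 = 19 —(−1)→ 18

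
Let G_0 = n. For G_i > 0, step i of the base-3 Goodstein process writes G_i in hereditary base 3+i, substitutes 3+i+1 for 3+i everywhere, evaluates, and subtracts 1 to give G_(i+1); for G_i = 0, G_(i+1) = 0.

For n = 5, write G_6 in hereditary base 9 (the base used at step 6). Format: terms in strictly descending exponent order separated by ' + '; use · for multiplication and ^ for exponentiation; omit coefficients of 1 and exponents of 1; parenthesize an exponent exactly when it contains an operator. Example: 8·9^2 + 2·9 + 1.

2

G_0 = 5. HB_3(5) = 3 + 2. Bump = 6. G_1 = 5.
G_1 = 5. HB_4(5) = 4 + 1. Bump = 6. G_2 = 5.
G_2 = 5. HB_5(5) = 5. Bump = 6. G_3 = 5.
G_3 = 5. HB_6(5) = 5. Bump = 5. G_4 = 4.
G_4 = 4. HB_7(4) = 4. Bump = 4. G_5 = 3.
G_5 = 3. HB_8(3) = 3. Bump = 3. G_6 = 2.
G_6 = 2. HB_9(2) = 2. Bump = 2. G_7 = 1.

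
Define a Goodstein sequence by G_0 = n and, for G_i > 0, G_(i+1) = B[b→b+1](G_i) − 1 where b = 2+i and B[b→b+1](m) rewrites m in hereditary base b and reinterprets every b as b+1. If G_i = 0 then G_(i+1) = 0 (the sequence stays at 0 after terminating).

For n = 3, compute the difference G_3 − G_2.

-1

[0] 3 ≡ 2 + 1 (base 2). Lift 3: 4. −1: 3.
[1] 3 ≡ 3 (base 3). Lift 4: 4. −1: 3.
[2] 3 ≡ 3 (base 4). Lift 5: 3. −1: 2.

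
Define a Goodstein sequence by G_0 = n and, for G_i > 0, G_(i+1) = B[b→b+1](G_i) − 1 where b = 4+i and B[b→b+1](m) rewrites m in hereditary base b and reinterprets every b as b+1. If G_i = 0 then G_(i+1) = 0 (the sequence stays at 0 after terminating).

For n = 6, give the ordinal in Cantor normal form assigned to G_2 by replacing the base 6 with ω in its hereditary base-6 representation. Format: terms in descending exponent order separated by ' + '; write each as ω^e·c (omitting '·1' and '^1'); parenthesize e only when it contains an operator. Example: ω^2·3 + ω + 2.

ω

[0] 6 ≡ 4 + 2 (base 4). Lift 5: 7. −1: 6.
[1] 6 ≡ 5 + 1 (base 5). Lift 6: 7. −1: 6.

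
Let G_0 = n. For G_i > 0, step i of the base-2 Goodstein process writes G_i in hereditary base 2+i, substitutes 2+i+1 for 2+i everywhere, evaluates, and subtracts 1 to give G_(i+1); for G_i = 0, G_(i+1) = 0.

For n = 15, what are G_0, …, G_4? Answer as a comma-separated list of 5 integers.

15, 111, 1283, 18752, 326593

G_0=15  [base 2] 2^(2 + 1) + 2^2 + 2 + 1  →[2↦3]→  3^(3 + 1) + 3^3 + 3 + 1 = 112  −1 ⇒ G_1=111
G_1=111  [base 3] 3^(3 + 1) + 3^3 + 3  →[3↦4]→  4^(4 + 1) + 4^4 + 4 = 1284  −1 ⇒ G_2=1283
G_2=1283  [base 4] 4^(4 + 1) + 4^4 + 3  →[4↦5]→  5^(5 + 1) + 5^5 + 3 = 18753  −1 ⇒ G_3=18752
G_3=18752  [base 5] 5^(5 + 1) + 5^5 + 2  →[5↦6]→  6^(6 + 1) + 6^6 + 2 = 326594  −1 ⇒ G_4=326593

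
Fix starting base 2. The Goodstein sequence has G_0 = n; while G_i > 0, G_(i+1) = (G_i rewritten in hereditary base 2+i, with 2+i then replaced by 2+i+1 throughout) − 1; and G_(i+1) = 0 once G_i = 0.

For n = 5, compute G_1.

27

step 0: 5 = 2^2 + 1; sub 3 for 2: 3^3 + 1; = 28; G_1 = 28−1 = 27
step 1: 27 = 3^3; sub 4 for 3: 4^4; = 256; G_2 = 256−1 = 255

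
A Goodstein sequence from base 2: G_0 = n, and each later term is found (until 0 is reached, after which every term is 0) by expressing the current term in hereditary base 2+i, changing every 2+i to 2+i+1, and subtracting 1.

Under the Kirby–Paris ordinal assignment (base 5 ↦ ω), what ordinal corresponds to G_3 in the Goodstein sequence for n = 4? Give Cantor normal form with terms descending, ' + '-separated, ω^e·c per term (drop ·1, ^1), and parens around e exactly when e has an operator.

4 —HB2→ 2^2 —bump→ 3^3 = 27 —(−1)→ 26
26 —HB3→ 2·3^2 + 2·3 + 2 —bump→ 2·4^2 + 2·4 + 2 = 42 —(−1)→ 41
41 —HB4→ 2·4^2 + 2·4 + 1 —bump→ 2·5^2 + 2·5 + 1 = 61 —(−1)→ 60

ω^2·2 + ω·2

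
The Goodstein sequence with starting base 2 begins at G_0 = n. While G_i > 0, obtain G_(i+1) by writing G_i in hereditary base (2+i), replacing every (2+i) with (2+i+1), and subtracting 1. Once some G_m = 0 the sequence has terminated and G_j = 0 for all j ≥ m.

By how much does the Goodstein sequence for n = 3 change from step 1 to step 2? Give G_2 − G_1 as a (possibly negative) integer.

0

3 —HB2→ 2 + 1 —bump→ 3 + 1 = 4 —(−1)→ 3
3 —HB3→ 3 —bump→ 4 = 4 —(−1)→ 3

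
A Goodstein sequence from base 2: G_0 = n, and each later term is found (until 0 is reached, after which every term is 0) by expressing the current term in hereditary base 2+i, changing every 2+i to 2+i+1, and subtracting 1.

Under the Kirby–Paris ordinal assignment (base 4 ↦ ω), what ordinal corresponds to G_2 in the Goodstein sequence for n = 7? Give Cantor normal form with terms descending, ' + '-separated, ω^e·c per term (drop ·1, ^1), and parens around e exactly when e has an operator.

i=0: 7 = 2^2 + 2 + 1 (b=2); 2→3: 3^3 + 3 + 1 = 31; 31−1 = 30
i=1: 30 = 3^3 + 3 (b=3); 3→4: 4^4 + 4 = 260; 260−1 = 259
i=2: 259 = 4^4 + 3 (b=4); 4→5: 5^5 + 3 = 3128; 3128−1 = 3127

ω^ω + 3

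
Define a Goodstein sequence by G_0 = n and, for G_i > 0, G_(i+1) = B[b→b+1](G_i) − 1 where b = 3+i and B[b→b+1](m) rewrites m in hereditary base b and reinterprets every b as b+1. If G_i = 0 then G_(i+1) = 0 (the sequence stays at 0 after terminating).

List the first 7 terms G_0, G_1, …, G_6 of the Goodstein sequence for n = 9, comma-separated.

9, 15, 17, 19, 21, 23, 24

[0] 9 ≡ 3^2 (base 3). Lift 4: 16. −1: 15.
[1] 15 ≡ 3·4 + 3 (base 4). Lift 5: 18. −1: 17.
[2] 17 ≡ 3·5 + 2 (base 5). Lift 6: 20. −1: 19.
[3] 19 ≡ 3·6 + 1 (base 6). Lift 7: 22. −1: 21.
[4] 21 ≡ 3·7 (base 7). Lift 8: 24. −1: 23.
[5] 23 ≡ 2·8 + 7 (base 8). Lift 9: 25. −1: 24.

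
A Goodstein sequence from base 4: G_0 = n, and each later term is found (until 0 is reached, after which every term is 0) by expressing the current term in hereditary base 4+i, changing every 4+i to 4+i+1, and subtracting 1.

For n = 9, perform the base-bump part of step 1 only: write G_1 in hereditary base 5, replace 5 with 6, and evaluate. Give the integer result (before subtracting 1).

12

G_0 = 9. HB_4(9) = 2·4 + 1. Bump = 11. G_1 = 10.
G_1 = 10. HB_5(10) = 2·5. Bump = 12. G_2 = 11.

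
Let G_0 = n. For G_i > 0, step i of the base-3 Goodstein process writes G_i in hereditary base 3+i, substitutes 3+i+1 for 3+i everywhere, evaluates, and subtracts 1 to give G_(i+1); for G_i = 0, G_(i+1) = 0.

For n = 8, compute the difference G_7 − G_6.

0

8 —HB3→ 2·3 + 2 —bump→ 2·4 + 2 = 10 —(−1)→ 9
9 —HB4→ 2·4 + 1 —bump→ 2·5 + 1 = 11 —(−1)→ 10
10 —HB5→ 2·5 —bump→ 2·6 = 12 —(−1)→ 11
11 —HB6→ 6 + 5 —bump→ 7 + 5 = 12 —(−1)→ 11
11 —HB7→ 7 + 4 —bump→ 8 + 4 = 12 —(−1)→ 11
11 —HB8→ 8 + 3 —bump→ 9 + 3 = 12 —(−1)→ 11
11 —HB9→ 9 + 2 —bump→ 10 + 2 = 12 —(−1)→ 11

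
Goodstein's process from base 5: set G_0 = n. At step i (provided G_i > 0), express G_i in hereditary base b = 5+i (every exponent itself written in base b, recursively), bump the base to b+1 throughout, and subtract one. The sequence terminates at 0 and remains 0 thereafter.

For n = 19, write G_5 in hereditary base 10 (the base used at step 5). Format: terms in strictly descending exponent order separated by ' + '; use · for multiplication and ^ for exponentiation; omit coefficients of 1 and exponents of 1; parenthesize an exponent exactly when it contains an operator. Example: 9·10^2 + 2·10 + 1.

2·10 + 9

i=0: 19 = 3·5 + 4 (b=5); 5→6: 3·6 + 4 = 22; 22−1 = 21
i=1: 21 = 3·6 + 3 (b=6); 6→7: 3·7 + 3 = 24; 24−1 = 23
i=2: 23 = 3·7 + 2 (b=7); 7→8: 3·8 + 2 = 26; 26−1 = 25
i=3: 25 = 3·8 + 1 (b=8); 8→9: 3·9 + 1 = 28; 28−1 = 27
i=4: 27 = 3·9 (b=9); 9→10: 3·10 = 30; 30−1 = 29
i=5: 29 = 2·10 + 9 (b=10); 10→11: 2·11 + 9 = 31; 31−1 = 30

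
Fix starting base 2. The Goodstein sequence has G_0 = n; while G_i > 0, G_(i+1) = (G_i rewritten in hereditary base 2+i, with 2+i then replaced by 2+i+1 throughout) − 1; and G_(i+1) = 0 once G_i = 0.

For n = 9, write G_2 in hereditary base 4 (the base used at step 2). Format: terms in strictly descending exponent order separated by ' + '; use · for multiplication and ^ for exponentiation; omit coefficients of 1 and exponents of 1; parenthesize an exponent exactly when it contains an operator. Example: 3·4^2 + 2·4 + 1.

3·4^4 + 3·4^3 + 3·4^2 + 3·4 + 3

(0) 9|_2 = 2^(2 + 1) + 1 ↦ 3^(3 + 1) + 1|_3 = 82 ⇒ 81
(1) 81|_3 = 3^(3 + 1) ↦ 4^(4 + 1)|_4 = 1024 ⇒ 1023
(2) 1023|_4 = 3·4^4 + 3·4^3 + 3·4^2 + 3·4 + 3 ↦ 3·5^5 + 3·5^3 + 3·5^2 + 3·5 + 3|_5 = 9843 ⇒ 9842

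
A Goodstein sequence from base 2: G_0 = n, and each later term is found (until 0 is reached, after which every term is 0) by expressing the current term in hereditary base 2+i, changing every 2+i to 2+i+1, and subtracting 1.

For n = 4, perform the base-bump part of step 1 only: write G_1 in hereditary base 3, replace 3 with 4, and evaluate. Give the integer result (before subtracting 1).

42

base 2: 4 = 2^2; at 3: 3^3 = 27; next = 26
base 3: 26 = 2·3^2 + 2·3 + 2; at 4: 2·4^2 + 2·4 + 2 = 42; next = 41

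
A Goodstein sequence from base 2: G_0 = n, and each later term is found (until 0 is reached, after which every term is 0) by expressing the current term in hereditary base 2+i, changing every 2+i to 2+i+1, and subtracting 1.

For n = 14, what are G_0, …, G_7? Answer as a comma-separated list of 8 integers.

G_0 = 14. HB_2(14) = 2^(2 + 1) + 2^2 + 2. Bump = 111. G_1 = 110.
G_1 = 110. HB_3(110) = 3^(3 + 1) + 3^3 + 2. Bump = 1282. G_2 = 1281.
G_2 = 1281. HB_4(1281) = 4^(4 + 1) + 4^4 + 1. Bump = 18751. G_3 = 18750.
G_3 = 18750. HB_5(18750) = 5^(5 + 1) + 5^5. Bump = 326592. G_4 = 326591.
G_4 = 326591. HB_6(326591) = 6^(6 + 1) + 5·6^5 + 5·6^4 + 5·6^3 + 5·6^2 + 5·6 + 5. Bump = 5862841. G_5 = 5862840.
G_5 = 5862840. HB_7(5862840) = 7^(7 + 1) + 5·7^5 + 5·7^4 + 5·7^3 + 5·7^2 + 5·7 + 4. Bump = 134404972. G_6 = 134404971.
G_6 = 134404971. HB_8(134404971) = 8^(8 + 1) + 5·8^5 + 5·8^4 + 5·8^3 + 5·8^2 + 5·8 + 3. Bump = 3487116549. G_7 = 3487116548.

14, 110, 1281, 18750, 326591, 5862840, 134404971, 3487116548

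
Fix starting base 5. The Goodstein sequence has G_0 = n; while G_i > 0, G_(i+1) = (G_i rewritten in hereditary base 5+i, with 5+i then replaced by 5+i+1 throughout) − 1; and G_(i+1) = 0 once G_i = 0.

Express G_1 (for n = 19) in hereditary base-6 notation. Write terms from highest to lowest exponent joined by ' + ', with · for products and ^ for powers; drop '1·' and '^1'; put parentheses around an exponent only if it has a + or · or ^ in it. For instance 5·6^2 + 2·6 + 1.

(0) 19|_5 = 3·5 + 4 ↦ 3·6 + 4|_6 = 22 ⇒ 21
(1) 21|_6 = 3·6 + 3 ↦ 3·7 + 3|_7 = 24 ⇒ 23

3·6 + 3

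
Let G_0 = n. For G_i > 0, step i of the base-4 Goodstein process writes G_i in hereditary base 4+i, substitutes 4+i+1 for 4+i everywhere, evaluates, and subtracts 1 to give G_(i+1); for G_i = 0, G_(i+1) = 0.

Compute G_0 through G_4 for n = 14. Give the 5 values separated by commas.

G_0 = 14. HB_4(14) = 3·4 + 2. Bump = 17. G_1 = 16.
G_1 = 16. HB_5(16) = 3·5 + 1. Bump = 19. G_2 = 18.
G_2 = 18. HB_6(18) = 3·6. Bump = 21. G_3 = 20.
G_3 = 20. HB_7(20) = 2·7 + 6. Bump = 22. G_4 = 21.

14, 16, 18, 20, 21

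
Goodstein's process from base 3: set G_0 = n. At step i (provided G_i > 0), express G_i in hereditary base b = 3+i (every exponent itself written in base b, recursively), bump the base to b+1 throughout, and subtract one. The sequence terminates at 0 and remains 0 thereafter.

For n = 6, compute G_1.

step 0: 6 = 2·3; sub 4 for 3: 2·4; = 8; G_1 = 8−1 = 7
step 1: 7 = 4 + 3; sub 5 for 4: 5 + 3; = 8; G_2 = 8−1 = 7

7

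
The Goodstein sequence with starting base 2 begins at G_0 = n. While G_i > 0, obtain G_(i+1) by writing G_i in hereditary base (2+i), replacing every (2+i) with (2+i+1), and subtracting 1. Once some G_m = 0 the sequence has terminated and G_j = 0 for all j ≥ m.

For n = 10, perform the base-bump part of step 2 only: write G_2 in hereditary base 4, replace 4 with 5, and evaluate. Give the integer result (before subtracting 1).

15626

G_0 = 10. HB_2(10) = 2^(2 + 1) + 2. Bump = 84. G_1 = 83.
G_1 = 83. HB_3(83) = 3^(3 + 1) + 2. Bump = 1026. G_2 = 1025.
G_2 = 1025. HB_4(1025) = 4^(4 + 1) + 1. Bump = 15626. G_3 = 15625.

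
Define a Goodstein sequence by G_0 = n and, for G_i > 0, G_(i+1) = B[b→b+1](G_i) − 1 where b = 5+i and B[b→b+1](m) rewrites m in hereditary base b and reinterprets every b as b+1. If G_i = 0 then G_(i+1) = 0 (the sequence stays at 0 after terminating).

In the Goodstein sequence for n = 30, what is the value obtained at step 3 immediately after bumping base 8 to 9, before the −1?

84

G_0 = 30. HB_5(30) = 5^2 + 5. Bump = 42. G_1 = 41.
G_1 = 41. HB_6(41) = 6^2 + 5. Bump = 54. G_2 = 53.
G_2 = 53. HB_7(53) = 7^2 + 4. Bump = 68. G_3 = 67.
G_3 = 67. HB_8(67) = 8^2 + 3. Bump = 84. G_4 = 83.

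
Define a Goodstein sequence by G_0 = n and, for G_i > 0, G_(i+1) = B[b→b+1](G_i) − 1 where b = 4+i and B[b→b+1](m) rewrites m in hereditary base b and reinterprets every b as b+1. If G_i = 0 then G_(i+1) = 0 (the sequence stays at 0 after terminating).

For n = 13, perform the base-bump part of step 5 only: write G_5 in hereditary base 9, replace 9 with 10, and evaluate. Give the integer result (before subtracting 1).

(0) 13|_4 = 3·4 + 1 ↦ 3·5 + 1|_5 = 16 ⇒ 15
(1) 15|_5 = 3·5 ↦ 3·6|_6 = 18 ⇒ 17
(2) 17|_6 = 2·6 + 5 ↦ 2·7 + 5|_7 = 19 ⇒ 18
(3) 18|_7 = 2·7 + 4 ↦ 2·8 + 4|_8 = 20 ⇒ 19
(4) 19|_8 = 2·8 + 3 ↦ 2·9 + 3|_9 = 21 ⇒ 20
(5) 20|_9 = 2·9 + 2 ↦ 2·10 + 2|_10 = 22 ⇒ 21

22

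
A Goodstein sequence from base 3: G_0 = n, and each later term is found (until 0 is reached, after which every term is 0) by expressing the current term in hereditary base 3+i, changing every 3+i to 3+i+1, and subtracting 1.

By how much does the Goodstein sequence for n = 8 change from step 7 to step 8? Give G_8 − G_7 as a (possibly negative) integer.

G_0 = 8. HB_3(8) = 2·3 + 2. Bump = 10. G_1 = 9.
G_1 = 9. HB_4(9) = 2·4 + 1. Bump = 11. G_2 = 10.
G_2 = 10. HB_5(10) = 2·5. Bump = 12. G_3 = 11.
G_3 = 11. HB_6(11) = 6 + 5. Bump = 12. G_4 = 11.
G_4 = 11. HB_7(11) = 7 + 4. Bump = 12. G_5 = 11.
G_5 = 11. HB_8(11) = 8 + 3. Bump = 12. G_6 = 11.
G_6 = 11. HB_9(11) = 9 + 2. Bump = 12. G_7 = 11.
G_7 = 11. HB_10(11) = 10 + 1. Bump = 12. G_8 = 11.

0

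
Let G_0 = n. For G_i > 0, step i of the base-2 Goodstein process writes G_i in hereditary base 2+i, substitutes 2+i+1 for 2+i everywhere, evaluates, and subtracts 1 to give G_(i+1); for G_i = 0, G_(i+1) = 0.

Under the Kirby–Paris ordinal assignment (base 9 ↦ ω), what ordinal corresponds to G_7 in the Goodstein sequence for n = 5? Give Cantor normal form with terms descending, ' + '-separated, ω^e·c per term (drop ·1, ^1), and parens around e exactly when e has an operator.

ω^3·3 + ω^2·3 + ω·2 + 6

base 2: 5 = 2^2 + 1; at 3: 3^3 + 1 = 28; next = 27
base 3: 27 = 3^3; at 4: 4^4 = 256; next = 255
base 4: 255 = 3·4^3 + 3·4^2 + 3·4 + 3; at 5: 3·5^3 + 3·5^2 + 3·5 + 3 = 468; next = 467
base 5: 467 = 3·5^3 + 3·5^2 + 3·5 + 2; at 6: 3·6^3 + 3·6^2 + 3·6 + 2 = 776; next = 775
base 6: 775 = 3·6^3 + 3·6^2 + 3·6 + 1; at 7: 3·7^3 + 3·7^2 + 3·7 + 1 = 1198; next = 1197
base 7: 1197 = 3·7^3 + 3·7^2 + 3·7; at 8: 3·8^3 + 3·8^2 + 3·8 = 1752; next = 1751
base 8: 1751 = 3·8^3 + 3·8^2 + 2·8 + 7; at 9: 3·9^3 + 3·9^2 + 2·9 + 7 = 2455; next = 2454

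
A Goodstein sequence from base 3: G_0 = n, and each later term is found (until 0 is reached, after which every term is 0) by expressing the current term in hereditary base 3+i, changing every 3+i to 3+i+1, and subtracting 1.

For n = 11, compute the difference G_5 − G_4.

4

[0] 11 ≡ 3^2 + 2 (base 3). Lift 4: 18. −1: 17.
[1] 17 ≡ 4^2 + 1 (base 4). Lift 5: 26. −1: 25.
[2] 25 ≡ 5^2 (base 5). Lift 6: 36. −1: 35.
[3] 35 ≡ 5·6 + 5 (base 6). Lift 7: 40. −1: 39.
[4] 39 ≡ 5·7 + 4 (base 7). Lift 8: 44. −1: 43.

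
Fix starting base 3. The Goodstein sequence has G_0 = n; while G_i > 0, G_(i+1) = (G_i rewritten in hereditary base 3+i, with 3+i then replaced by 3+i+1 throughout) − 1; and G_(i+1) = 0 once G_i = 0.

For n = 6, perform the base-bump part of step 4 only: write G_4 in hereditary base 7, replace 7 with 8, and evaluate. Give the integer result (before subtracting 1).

8

[0] 6 ≡ 2·3 (base 3). Lift 4: 8. −1: 7.
[1] 7 ≡ 4 + 3 (base 4). Lift 5: 8. −1: 7.
[2] 7 ≡ 5 + 2 (base 5). Lift 6: 8. −1: 7.
[3] 7 ≡ 6 + 1 (base 6). Lift 7: 8. −1: 7.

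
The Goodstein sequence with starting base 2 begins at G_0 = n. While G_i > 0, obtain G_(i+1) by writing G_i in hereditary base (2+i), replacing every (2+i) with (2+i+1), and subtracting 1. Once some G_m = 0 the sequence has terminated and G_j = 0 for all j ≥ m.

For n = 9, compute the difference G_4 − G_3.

130901

G_0 = 9. HB_2(9) = 2^(2 + 1) + 1. Bump = 82. G_1 = 81.
G_1 = 81. HB_3(81) = 3^(3 + 1). Bump = 1024. G_2 = 1023.
G_2 = 1023. HB_4(1023) = 3·4^4 + 3·4^3 + 3·4^2 + 3·4 + 3. Bump = 9843. G_3 = 9842.
G_3 = 9842. HB_5(9842) = 3·5^5 + 3·5^3 + 3·5^2 + 3·5 + 2. Bump = 140744. G_4 = 140743.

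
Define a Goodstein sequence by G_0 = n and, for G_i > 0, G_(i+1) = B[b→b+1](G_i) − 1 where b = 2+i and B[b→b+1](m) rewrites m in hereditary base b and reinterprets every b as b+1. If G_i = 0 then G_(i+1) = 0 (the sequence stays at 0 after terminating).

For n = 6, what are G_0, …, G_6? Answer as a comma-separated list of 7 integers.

step 0: 6 = 2^2 + 2; sub 3 for 2: 3^3 + 3; = 30; G_1 = 30−1 = 29
step 1: 29 = 3^3 + 2; sub 4 for 3: 4^4 + 2; = 258; G_2 = 258−1 = 257
step 2: 257 = 4^4 + 1; sub 5 for 4: 5^5 + 1; = 3126; G_3 = 3126−1 = 3125
step 3: 3125 = 5^5; sub 6 for 5: 6^6; = 46656; G_4 = 46656−1 = 46655
step 4: 46655 = 5·6^5 + 5·6^4 + 5·6^3 + 5·6^2 + 5·6 + 5; sub 7 for 6: 5·7^5 + 5·7^4 + 5·7^3 + 5·7^2 + 5·7 + 5; = 98040; G_5 = 98040−1 = 98039
step 5: 98039 = 5·7^5 + 5·7^4 + 5·7^3 + 5·7^2 + 5·7 + 4; sub 8 for 7: 5·8^5 + 5·8^4 + 5·8^3 + 5·8^2 + 5·8 + 4; = 187244; G_6 = 187244−1 = 187243

6, 29, 257, 3125, 46655, 98039, 187243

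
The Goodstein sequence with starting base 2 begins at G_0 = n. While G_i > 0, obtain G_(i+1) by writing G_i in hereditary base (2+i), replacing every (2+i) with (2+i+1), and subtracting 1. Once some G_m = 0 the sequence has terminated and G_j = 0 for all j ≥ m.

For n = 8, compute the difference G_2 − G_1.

[0] 8 ≡ 2^(2 + 1) (base 2). Lift 3: 81. −1: 80.
[1] 80 ≡ 2·3^3 + 2·3^2 + 2·3 + 2 (base 3). Lift 4: 554. −1: 553.

473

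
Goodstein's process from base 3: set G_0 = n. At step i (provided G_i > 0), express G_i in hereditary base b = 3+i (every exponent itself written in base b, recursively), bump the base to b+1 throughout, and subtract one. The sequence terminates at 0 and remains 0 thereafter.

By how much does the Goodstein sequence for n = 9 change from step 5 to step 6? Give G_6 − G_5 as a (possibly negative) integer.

9 —HB3→ 3^2 —bump→ 4^2 = 16 —(−1)→ 15
15 —HB4→ 3·4 + 3 —bump→ 3·5 + 3 = 18 —(−1)→ 17
17 —HB5→ 3·5 + 2 —bump→ 3·6 + 2 = 20 —(−1)→ 19
19 —HB6→ 3·6 + 1 —bump→ 3·7 + 1 = 22 —(−1)→ 21
21 —HB7→ 3·7 —bump→ 3·8 = 24 —(−1)→ 23
23 —HB8→ 2·8 + 7 —bump→ 2·9 + 7 = 25 —(−1)→ 24

1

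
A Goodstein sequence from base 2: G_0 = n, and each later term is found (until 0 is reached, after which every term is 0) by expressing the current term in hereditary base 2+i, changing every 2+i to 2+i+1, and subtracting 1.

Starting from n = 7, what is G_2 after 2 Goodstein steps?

base 2: 7 = 2^2 + 2 + 1; at 3: 3^3 + 3 + 1 = 31; next = 30
base 3: 30 = 3^3 + 3; at 4: 4^4 + 4 = 260; next = 259
base 4: 259 = 4^4 + 3; at 5: 5^5 + 3 = 3128; next = 3127

259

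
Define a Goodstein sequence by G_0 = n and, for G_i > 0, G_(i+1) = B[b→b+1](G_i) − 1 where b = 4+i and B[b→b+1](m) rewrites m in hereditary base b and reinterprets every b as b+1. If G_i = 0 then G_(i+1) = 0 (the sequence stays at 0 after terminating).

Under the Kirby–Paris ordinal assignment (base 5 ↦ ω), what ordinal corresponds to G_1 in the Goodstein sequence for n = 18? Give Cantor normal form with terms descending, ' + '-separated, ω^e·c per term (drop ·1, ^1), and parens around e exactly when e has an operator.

ω^2 + 1

G_0=18  [base 4] 4^2 + 2  →[4↦5]→  5^2 + 2 = 27  −1 ⇒ G_1=26
G_1=26  [base 5] 5^2 + 1  →[5↦6]→  6^2 + 1 = 37  −1 ⇒ G_2=36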